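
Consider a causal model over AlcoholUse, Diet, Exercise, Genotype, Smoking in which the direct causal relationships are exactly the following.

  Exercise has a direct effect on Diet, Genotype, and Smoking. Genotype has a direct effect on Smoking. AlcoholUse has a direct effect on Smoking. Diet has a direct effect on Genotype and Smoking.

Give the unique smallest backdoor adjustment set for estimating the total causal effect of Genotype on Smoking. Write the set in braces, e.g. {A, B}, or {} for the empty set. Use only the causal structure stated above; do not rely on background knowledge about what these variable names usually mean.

{Diet, Exercise}

Variables eligible for adjustment (non-descendants of Genotype, excluding Genotype and Smoking): {AlcoholUse, Diet, Exercise}.
Backdoor paths from Genotype to Smoking:
  P1: Genotype <- Exercise -> Diet -> Smoking
  P2: Genotype <- Exercise -> Smoking
  P3: Genotype <- Diet <- Exercise -> Smoking
  P4: Genotype <- Diet -> Smoking
The empty set is not sufficient: P1 (Genotype <- Exercise -> Diet -> Smoking) has no collider blocking it and no conditioned non-collider, so it is open.
Try {Diet, Exercise}:
  P1: blocked at fork node Exercise ∈ conditioning set.
  P2: blocked at fork node Exercise ∈ conditioning set.
  P3: blocked at chain node Diet ∈ conditioning set.
  P4: blocked at fork node Diet ∈ conditioning set.
{Diet, Exercise} contains no descendant of Genotype and blocks every backdoor path.
Every element of {Diet, Exercise} is needed (dropping Diet leaves P4 open; dropping Exercise leaves P2 open), so no proper subset is valid.
Among all size-2 subsets of the eligible variables, only {Diet, Exercise} blocks every backdoor path, so it is the unique smallest valid adjustment set.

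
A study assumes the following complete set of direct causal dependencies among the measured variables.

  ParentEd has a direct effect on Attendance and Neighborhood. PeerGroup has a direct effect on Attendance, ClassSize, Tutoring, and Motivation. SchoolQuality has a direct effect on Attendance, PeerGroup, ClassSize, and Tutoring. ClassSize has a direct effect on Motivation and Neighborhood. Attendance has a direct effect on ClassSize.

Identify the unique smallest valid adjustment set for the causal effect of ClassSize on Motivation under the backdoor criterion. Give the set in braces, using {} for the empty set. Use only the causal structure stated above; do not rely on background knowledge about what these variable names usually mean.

Variables eligible for adjustment (non-descendants of ClassSize, excluding ClassSize and Motivation): {Attendance, ParentEd, PeerGroup, SchoolQuality, Tutoring}.
Backdoor paths from ClassSize to Motivation:
  P1: ClassSize <- SchoolQuality -> PeerGroup -> Motivation
  P2: ClassSize <- SchoolQuality -> Attendance <- PeerGroup -> Motivation
  P3: ClassSize <- SchoolQuality -> Tutoring <- PeerGroup -> Motivation
  P4: ClassSize <- PeerGroup -> Motivation
  P5: ClassSize <- Attendance <- SchoolQuality -> PeerGroup -> Motivation
  P6: ClassSize <- Attendance <- SchoolQuality -> Tutoring <- PeerGroup -> Motivation
  P7: ClassSize <- Attendance <- PeerGroup -> Motivation
The empty set is not sufficient: P1 (ClassSize <- SchoolQuality -> PeerGroup -> Motivation) has no collider blocking it and no conditioned non-collider, so it is open.
Try {PeerGroup}:
  P1: blocked at chain node PeerGroup ∈ conditioning set.
  P2: blocked at collider Attendance (neither it nor any descendant is in the conditioning set).
  P3: blocked at collider Tutoring (neither it nor any descendant is in the conditioning set).
  P4: blocked at fork node PeerGroup ∈ conditioning set.
  P5: blocked at chain node PeerGroup ∈ conditioning set.
  P6: blocked at collider Tutoring (neither it nor any descendant is in the conditioning set).
  P7: blocked at fork node PeerGroup ∈ conditioning set.
{PeerGroup} contains no descendant of ClassSize and blocks every backdoor path.
No other singleton works — e.g. {SchoolQuality} leaves P4 open — so {PeerGroup} is the unique smallest valid adjustment set.

{PeerGroup}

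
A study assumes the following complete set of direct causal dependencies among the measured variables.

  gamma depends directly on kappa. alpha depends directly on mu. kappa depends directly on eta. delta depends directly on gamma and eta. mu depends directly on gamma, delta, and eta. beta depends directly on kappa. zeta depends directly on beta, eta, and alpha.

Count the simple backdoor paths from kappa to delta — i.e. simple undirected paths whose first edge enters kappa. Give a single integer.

5

A backdoor path from kappa to delta is any simple undirected path whose first edge points into kappa (i.e. leaves kappa via a parent).
Parents of kappa: {eta}.
Enumerating:
  P1: kappa <- eta -> delta
  P2: kappa <- eta -> mu <- gamma -> delta
  P3: kappa <- eta -> mu <- delta
  P4: kappa <- eta -> zeta <- alpha <- mu <- gamma -> delta
  P5: kappa <- eta -> zeta <- alpha <- mu <- delta
That exhausts the simple backdoor paths. Count: 5.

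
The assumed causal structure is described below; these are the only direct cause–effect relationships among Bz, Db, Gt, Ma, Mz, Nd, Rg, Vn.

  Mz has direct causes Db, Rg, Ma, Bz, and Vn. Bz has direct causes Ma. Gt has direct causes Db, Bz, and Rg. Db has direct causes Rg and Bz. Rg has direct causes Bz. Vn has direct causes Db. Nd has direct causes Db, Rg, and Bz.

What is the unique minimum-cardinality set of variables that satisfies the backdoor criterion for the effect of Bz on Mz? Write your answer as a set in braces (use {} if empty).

Variables eligible for adjustment (non-descendants of Bz, excluding Bz and Mz): {Ma}.
Backdoor paths from Bz to Mz:
  P1: Bz <- Ma -> Mz
The empty set is not sufficient: P1 (Bz <- Ma -> Mz) has no collider blocking it and no conditioned non-collider, so it is open.
Try {Ma}:
  P1: blocked at fork node Ma ∈ conditioning set.
{Ma} contains no descendant of Bz and blocks every backdoor path.
{Ma} is the unique smallest valid adjustment set.

{Ma}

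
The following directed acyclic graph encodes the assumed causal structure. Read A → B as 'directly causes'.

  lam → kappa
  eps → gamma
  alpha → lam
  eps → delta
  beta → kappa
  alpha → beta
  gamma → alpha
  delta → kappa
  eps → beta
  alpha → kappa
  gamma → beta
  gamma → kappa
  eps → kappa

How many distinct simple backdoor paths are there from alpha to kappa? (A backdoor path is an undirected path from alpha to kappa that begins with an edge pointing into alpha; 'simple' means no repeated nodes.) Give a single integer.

7

A backdoor path from alpha to kappa is any simple undirected path whose first edge points into alpha (i.e. leaves alpha via a parent).
Parents of alpha: {gamma}.
Enumerating:
  P1: alpha <- gamma <- eps -> delta -> kappa
  P2: alpha <- gamma <- eps -> beta -> kappa
  P3: alpha <- gamma <- eps -> kappa
  P4: alpha <- gamma -> beta <- eps -> delta -> kappa
  P5: alpha <- gamma -> beta <- eps -> kappa
  P6: alpha <- gamma -> beta -> kappa
  P7: alpha <- gamma -> kappa
That exhausts the simple backdoor paths. Count: 7.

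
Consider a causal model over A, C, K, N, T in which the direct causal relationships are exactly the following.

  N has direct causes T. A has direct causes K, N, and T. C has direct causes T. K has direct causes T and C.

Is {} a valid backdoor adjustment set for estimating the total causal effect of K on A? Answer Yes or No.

Backdoor paths from K to A (paths whose first edge points into K):
  P1: K <- T -> N -> A
  P2: K <- T -> A
  P3: K <- C <- T -> N -> A
  P4: K <- C <- T -> A
Condition 1 (no descendant of K in the set): holds — descendants of K are {A}; none are in {}.
Condition 2 (every backdoor path blocked by {}):
  P1: open — no interior node is in the conditioning set.
  P2: open — no interior node is in the conditioning set.
  P3: open — no interior node is in the conditioning set.
  P4: open — no interior node is in the conditioning set.
{} does not satisfy the backdoor criterion.

No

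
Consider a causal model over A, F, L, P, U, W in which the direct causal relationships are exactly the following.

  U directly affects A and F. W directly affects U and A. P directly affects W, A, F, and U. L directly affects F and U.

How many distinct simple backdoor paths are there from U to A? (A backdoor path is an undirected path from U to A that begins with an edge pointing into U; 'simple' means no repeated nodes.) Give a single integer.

A backdoor path from U to A is any simple undirected path whose first edge points into U (i.e. leaves U via a parent).
Parents of U: {L, P, W}.
Enumerating:
  P1: U <- P -> W -> A
  P2: U <- P -> A
  P3: U <- W <- P -> A
  P4: U <- W -> A
  P5: U <- L -> F <- P -> W -> A
  P6: U <- L -> F <- P -> A
That exhausts the simple backdoor paths. Count: 6.

6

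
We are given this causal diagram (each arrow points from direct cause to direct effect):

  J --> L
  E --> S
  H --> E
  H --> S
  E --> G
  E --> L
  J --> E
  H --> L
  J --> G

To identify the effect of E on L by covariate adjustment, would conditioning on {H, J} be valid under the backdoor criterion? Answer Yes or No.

Backdoor paths from E to L (paths whose first edge points into E):
  P1: E <- J -> L
  P2: E <- H -> L
Condition 1 (no descendant of E in the set): holds — descendants of E are {G, L, S}; none are in {H, J}.
Condition 2 (every backdoor path blocked by {H, J}):
  P1: blocked at fork node J ∈ conditioning set.
  P2: blocked at fork node H ∈ conditioning set.
{H, J} satisfies the backdoor criterion.

Yes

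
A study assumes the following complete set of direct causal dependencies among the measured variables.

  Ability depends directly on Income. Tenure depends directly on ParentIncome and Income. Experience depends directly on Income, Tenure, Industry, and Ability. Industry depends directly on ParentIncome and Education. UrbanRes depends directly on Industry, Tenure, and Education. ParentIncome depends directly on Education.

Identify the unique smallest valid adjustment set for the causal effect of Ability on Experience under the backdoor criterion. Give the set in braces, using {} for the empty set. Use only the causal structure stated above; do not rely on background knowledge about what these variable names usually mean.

{Income}

Variables eligible for adjustment (non-descendants of Ability, excluding Ability and Experience): {Education, Income, Industry, ParentIncome, Tenure, UrbanRes}.
Backdoor paths from Ability to Experience:
  P1: Ability <- Income -> Tenure <- ParentIncome <- Education -> Industry -> Experience
  P2: Ability <- Income -> Tenure <- ParentIncome <- Education -> UrbanRes <- Industry -> Experience
  P3: Ability <- Income -> Tenure <- ParentIncome -> Industry -> Experience
  P4: Ability <- Income -> Tenure -> UrbanRes <- Education -> ParentIncome -> Industry -> Experience
  P5: Ability <- Income -> Tenure -> UrbanRes <- Education -> Industry -> Experience
  P6: Ability <- Income -> Tenure -> UrbanRes <- Industry -> Experience
  P7: Ability <- Income -> Tenure -> Experience
  P8: Ability <- Income -> Experience
The empty set is not sufficient: P7 (Ability <- Income -> Tenure -> Experience) has no collider blocking it and no conditioned non-collider, so it is open.
Try {Income}:
  P1: blocked at fork node Income ∈ conditioning set.
  P2: blocked at fork node Income ∈ conditioning set.
  P3: blocked at fork node Income ∈ conditioning set.
  P4: blocked at fork node Income ∈ conditioning set.
  P5: blocked at fork node Income ∈ conditioning set.
  P6: blocked at fork node Income ∈ conditioning set.
  P7: blocked at fork node Income ∈ conditioning set.
  P8: blocked at fork node Income ∈ conditioning set.
{Income} contains no descendant of Ability and blocks every backdoor path.
No other singleton works — e.g. {Education} leaves P7 open — so {Income} is the unique smallest valid adjustment set.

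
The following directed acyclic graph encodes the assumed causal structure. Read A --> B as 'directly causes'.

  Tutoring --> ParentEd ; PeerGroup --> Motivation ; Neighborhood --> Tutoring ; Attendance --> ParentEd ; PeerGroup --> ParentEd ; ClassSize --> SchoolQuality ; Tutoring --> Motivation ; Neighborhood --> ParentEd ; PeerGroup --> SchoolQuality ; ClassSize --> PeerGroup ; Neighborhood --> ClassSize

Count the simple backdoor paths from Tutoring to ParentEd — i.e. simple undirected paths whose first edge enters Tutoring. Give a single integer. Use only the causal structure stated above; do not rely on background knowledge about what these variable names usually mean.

3

A backdoor path from Tutoring to ParentEd is any simple undirected path whose first edge points into Tutoring (i.e. leaves Tutoring via a parent).
Parents of Tutoring: {Neighborhood}.
Enumerating:
  P1: Tutoring <- Neighborhood -> ClassSize -> PeerGroup -> ParentEd
  P2: Tutoring <- Neighborhood -> ClassSize -> SchoolQuality <- PeerGroup -> ParentEd
  P3: Tutoring <- Neighborhood -> ParentEd
That exhausts the simple backdoor paths. Count: 3.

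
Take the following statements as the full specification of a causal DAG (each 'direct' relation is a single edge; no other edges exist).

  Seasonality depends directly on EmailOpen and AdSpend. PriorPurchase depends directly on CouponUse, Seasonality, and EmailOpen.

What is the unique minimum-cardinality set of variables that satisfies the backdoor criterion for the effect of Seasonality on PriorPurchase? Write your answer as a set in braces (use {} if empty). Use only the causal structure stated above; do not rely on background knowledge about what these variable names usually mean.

{EmailOpen}

Variables eligible for adjustment (non-descendants of Seasonality, excluding Seasonality and PriorPurchase): {AdSpend, CouponUse, EmailOpen}.
Backdoor paths from Seasonality to PriorPurchase:
  P1: Seasonality <- EmailOpen -> PriorPurchase
The empty set is not sufficient: P1 (Seasonality <- EmailOpen -> PriorPurchase) has no collider blocking it and no conditioned non-collider, so it is open.
Try {EmailOpen}:
  P1: blocked at fork node EmailOpen ∈ conditioning set.
{EmailOpen} contains no descendant of Seasonality and blocks every backdoor path.
No other singleton works — e.g. {AdSpend} leaves P1 open — so {EmailOpen} is the unique smallest valid adjustment set.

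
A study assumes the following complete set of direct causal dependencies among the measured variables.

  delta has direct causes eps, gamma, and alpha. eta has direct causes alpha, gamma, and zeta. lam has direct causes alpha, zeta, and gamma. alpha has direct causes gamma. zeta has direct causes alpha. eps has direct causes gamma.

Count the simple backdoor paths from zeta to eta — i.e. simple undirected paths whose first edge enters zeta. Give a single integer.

A backdoor path from zeta to eta is any simple undirected path whose first edge points into zeta (i.e. leaves zeta via a parent).
Parents of zeta: {alpha}.
Enumerating:
  P1: zeta <- alpha <- gamma -> eta
  P2: zeta <- alpha -> delta <- gamma -> eta
  P3: zeta <- alpha -> delta <- eps <- gamma -> eta
  P4: zeta <- alpha -> eta
  P5: zeta <- alpha -> lam <- gamma -> eta
That exhausts the simple backdoor paths. Count: 5.

5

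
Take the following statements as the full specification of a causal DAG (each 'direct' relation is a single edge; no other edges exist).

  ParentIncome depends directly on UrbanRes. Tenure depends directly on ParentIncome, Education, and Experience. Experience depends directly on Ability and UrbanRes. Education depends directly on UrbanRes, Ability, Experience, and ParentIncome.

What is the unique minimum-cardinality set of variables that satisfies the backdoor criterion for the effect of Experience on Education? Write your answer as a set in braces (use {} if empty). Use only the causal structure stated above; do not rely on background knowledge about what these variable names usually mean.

{Ability, UrbanRes}

Variables eligible for adjustment (non-descendants of Experience, excluding Experience and Education): {Ability, ParentIncome, UrbanRes}.
Backdoor paths from Experience to Education:
  P1: Experience <- Ability -> Education
  P2: Experience <- UrbanRes -> ParentIncome -> Education
  P3: Experience <- UrbanRes -> ParentIncome -> Tenure <- Education
  P4: Experience <- UrbanRes -> Education
The empty set is not sufficient: P1 (Experience <- Ability -> Education) has no collider blocking it and no conditioned non-collider, so it is open.
Try {Ability, UrbanRes}:
  P1: blocked at fork node Ability ∈ conditioning set.
  P2: blocked at fork node UrbanRes ∈ conditioning set.
  P3: blocked at fork node UrbanRes ∈ conditioning set.
  P4: blocked at fork node UrbanRes ∈ conditioning set.
{Ability, UrbanRes} contains no descendant of Experience and blocks every backdoor path.
Every element of {Ability, UrbanRes} is needed (dropping Ability leaves P1 open; dropping UrbanRes leaves P2 open), so no proper subset is valid.
Among all size-2 subsets of the eligible variables, only {Ability, UrbanRes} blocks every backdoor path, so it is the unique smallest valid adjustment set.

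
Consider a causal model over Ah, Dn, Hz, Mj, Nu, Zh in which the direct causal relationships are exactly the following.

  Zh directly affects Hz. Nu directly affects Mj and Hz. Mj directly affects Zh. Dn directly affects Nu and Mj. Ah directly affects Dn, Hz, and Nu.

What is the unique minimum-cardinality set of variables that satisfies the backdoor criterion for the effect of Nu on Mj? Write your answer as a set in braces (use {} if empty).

{Dn}

Variables eligible for adjustment (non-descendants of Nu, excluding Nu and Mj): {Ah, Dn}.
Backdoor paths from Nu to Mj:
  P1: Nu <- Ah -> Dn -> Mj
  P2: Nu <- Ah -> Hz <- Zh <- Mj
  P3: Nu <- Dn <- Ah -> Hz <- Zh <- Mj
  P4: Nu <- Dn -> Mj
The empty set is not sufficient: P1 (Nu <- Ah -> Dn -> Mj) has no collider blocking it and no conditioned non-collider, so it is open.
Try {Dn}:
  P1: blocked at chain node Dn ∈ conditioning set.
  P2: blocked at collider Hz (neither it nor any descendant is in the conditioning set).
  P3: blocked at chain node Dn ∈ conditioning set.
  P4: blocked at fork node Dn ∈ conditioning set.
{Dn} contains no descendant of Nu and blocks every backdoor path.
No other singleton works — e.g. {Ah} leaves P4 open — so {Dn} is the unique smallest valid adjustment set.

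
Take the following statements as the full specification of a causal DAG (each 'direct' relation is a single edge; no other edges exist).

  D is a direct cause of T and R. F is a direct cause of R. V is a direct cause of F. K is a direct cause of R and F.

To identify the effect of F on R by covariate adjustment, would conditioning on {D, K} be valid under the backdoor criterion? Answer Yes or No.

Yes

Backdoor paths from F to R (paths whose first edge points into F):
  P1: F <- K -> R
Condition 1 (no descendant of F in the set): holds — descendants of F are {R}; none are in {D, K}.
Condition 2 (every backdoor path blocked by {D, K}):
  P1: blocked at fork node K ∈ conditioning set.
{D, K} satisfies the backdoor criterion.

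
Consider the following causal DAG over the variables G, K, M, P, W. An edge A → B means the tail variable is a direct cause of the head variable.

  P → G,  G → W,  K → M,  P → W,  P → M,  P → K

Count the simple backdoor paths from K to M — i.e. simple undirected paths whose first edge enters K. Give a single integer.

1

A backdoor path from K to M is any simple undirected path whose first edge points into K (i.e. leaves K via a parent).
Parents of K: {P}.
Enumerating:
  P1: K <- P -> M
That exhausts the simple backdoor paths. Count: 1.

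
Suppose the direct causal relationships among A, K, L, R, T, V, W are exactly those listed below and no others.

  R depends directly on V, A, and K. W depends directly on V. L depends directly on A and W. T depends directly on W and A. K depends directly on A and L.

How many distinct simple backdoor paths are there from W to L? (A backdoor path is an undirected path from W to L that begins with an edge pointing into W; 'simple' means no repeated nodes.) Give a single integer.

A backdoor path from W to L is any simple undirected path whose first edge points into W (i.e. leaves W via a parent).
Parents of W: {V}.
Enumerating:
  P1: W <- V -> R <- A -> L
  P2: W <- V -> R <- A -> K <- L
  P3: W <- V -> R <- K <- A -> L
  P4: W <- V -> R <- K <- L
That exhausts the simple backdoor paths. Count: 4.

4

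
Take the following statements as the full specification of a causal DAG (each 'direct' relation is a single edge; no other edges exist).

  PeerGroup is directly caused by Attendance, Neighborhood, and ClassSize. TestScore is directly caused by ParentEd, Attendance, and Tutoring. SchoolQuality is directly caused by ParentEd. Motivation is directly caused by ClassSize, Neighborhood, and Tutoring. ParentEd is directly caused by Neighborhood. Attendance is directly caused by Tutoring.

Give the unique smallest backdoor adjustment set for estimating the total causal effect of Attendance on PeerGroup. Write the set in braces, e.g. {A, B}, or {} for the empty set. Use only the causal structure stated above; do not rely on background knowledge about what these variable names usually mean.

Variables eligible for adjustment (non-descendants of Attendance, excluding Attendance and PeerGroup): {ClassSize, Motivation, Neighborhood, ParentEd, SchoolQuality, Tutoring}.
Backdoor paths from Attendance to PeerGroup:
  P1: Attendance <- Tutoring -> Motivation <- ClassSize -> PeerGroup
  P2: Attendance <- Tutoring -> Motivation <- Neighborhood -> PeerGroup
  P3: Attendance <- Tutoring -> TestScore <- ParentEd <- Neighborhood -> PeerGroup
  P4: Attendance <- Tutoring -> TestScore <- ParentEd <- Neighborhood -> Motivation <- ClassSize -> PeerGroup
Each backdoor path contains an unconditioned collider, so every path is already blocked with the empty conditioning set:
  P1: blocked at collider Motivation (neither it nor any descendant is in the conditioning set).
  P2: blocked at collider Motivation (neither it nor any descendant is in the conditioning set).
  P3: blocked at collider TestScore (neither it nor any descendant is in the conditioning set).
  P4: blocked at collider TestScore (neither it nor any descendant is in the conditioning set).
The empty set is therefore the unique smallest valid set.

{}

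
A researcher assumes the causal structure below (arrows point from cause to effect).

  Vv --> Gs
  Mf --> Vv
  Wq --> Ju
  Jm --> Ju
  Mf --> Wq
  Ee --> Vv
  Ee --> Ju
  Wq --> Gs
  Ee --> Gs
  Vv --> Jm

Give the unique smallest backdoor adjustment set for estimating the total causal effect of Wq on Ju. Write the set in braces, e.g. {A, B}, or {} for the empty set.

{Mf}

Variables eligible for adjustment (non-descendants of Wq, excluding Wq and Ju): {Ee, Jm, Mf, Vv}.
Backdoor paths from Wq to Ju:
  P1: Wq <- Mf -> Vv <- Ee -> Ju
  P2: Wq <- Mf -> Vv -> Jm -> Ju
  P3: Wq <- Mf -> Vv -> Gs <- Ee -> Ju
The empty set is not sufficient: P2 (Wq <- Mf -> Vv -> Jm -> Ju) has no collider blocking it and no conditioned non-collider, so it is open.
Try {Mf}:
  P1: blocked at fork node Mf ∈ conditioning set.
  P2: blocked at fork node Mf ∈ conditioning set.
  P3: blocked at fork node Mf ∈ conditioning set.
{Mf} contains no descendant of Wq and blocks every backdoor path.
No other singleton works — e.g. {Ee} leaves P2 open — so {Mf} is the unique smallest valid adjustment set.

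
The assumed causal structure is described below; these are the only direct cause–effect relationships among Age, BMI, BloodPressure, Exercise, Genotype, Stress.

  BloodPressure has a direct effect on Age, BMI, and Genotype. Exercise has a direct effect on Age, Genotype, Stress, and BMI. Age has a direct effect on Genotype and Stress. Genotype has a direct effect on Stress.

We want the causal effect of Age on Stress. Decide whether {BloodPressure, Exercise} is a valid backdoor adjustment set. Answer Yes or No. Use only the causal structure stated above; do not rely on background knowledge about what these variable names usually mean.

Yes

Backdoor paths from Age to Stress (paths whose first edge points into Age):
  P1: Age <- Exercise -> BMI <- BloodPressure -> Genotype -> Stress
  P2: Age <- Exercise -> Genotype -> Stress
  P3: Age <- Exercise -> Stress
  P4: Age <- BloodPressure -> BMI <- Exercise -> Genotype -> Stress
  P5: Age <- BloodPressure -> BMI <- Exercise -> Stress
  P6: Age <- BloodPressure -> Genotype <- Exercise -> Stress
  P7: Age <- BloodPressure -> Genotype -> Stress
Condition 1 (no descendant of Age in the set): holds — descendants of Age are {Genotype, Stress}; none are in {BloodPressure, Exercise}.
Condition 2 (every backdoor path blocked by {BloodPressure, Exercise}):
  P1: blocked at fork node Exercise ∈ conditioning set.
  P2: blocked at fork node Exercise ∈ conditioning set.
  P3: blocked at fork node Exercise ∈ conditioning set.
  P4: blocked at fork node BloodPressure ∈ conditioning set.
  P5: blocked at fork node BloodPressure ∈ conditioning set.
  P6: blocked at fork node BloodPressure ∈ conditioning set.
  P7: blocked at fork node BloodPressure ∈ conditioning set.
{BloodPressure, Exercise} satisfies the backdoor criterion.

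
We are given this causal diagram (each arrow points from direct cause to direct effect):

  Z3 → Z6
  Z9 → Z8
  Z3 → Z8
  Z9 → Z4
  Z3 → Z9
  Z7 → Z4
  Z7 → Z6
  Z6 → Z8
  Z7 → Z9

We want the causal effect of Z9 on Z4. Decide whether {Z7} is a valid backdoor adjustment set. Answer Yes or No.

Backdoor paths from Z9 to Z4 (paths whose first edge points into Z9):
  P1: Z9 <- Z7 -> Z4
  P2: Z9 <- Z3 -> Z6 <- Z7 -> Z4
  P3: Z9 <- Z3 -> Z8 <- Z6 <- Z7 -> Z4
Condition 1 (no descendant of Z9 in the set): holds — descendants of Z9 are {Z4, Z8}; none are in {Z7}.
Condition 2 (every backdoor path blocked by {Z7}):
  P1: blocked at fork node Z7 ∈ conditioning set.
  P2: blocked at collider Z6 (neither it nor any descendant is in the conditioning set).
  P3: blocked at collider Z8 (neither it nor any descendant is in the conditioning set).
{Z7} satisfies the backdoor criterion.

Yes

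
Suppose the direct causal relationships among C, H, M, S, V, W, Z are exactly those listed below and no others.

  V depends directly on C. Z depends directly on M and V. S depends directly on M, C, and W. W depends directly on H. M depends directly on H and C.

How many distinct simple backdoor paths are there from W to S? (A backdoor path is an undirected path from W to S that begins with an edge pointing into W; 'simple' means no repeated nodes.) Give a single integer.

3

A backdoor path from W to S is any simple undirected path whose first edge points into W (i.e. leaves W via a parent).
Parents of W: {H}.
Enumerating:
  P1: W <- H -> M <- C -> S
  P2: W <- H -> M -> Z <- V <- C -> S
  P3: W <- H -> M -> S
That exhausts the simple backdoor paths. Count: 3.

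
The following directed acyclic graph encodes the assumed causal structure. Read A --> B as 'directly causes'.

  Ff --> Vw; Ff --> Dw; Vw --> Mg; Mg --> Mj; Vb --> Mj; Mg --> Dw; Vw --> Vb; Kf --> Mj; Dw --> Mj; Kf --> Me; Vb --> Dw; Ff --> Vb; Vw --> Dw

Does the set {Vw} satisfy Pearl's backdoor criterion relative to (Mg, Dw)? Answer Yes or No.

Yes

Backdoor paths from Mg to Dw (paths whose first edge points into Mg):
  P1: Mg <- Vw <- Ff -> Vb -> Dw
  P2: Mg <- Vw <- Ff -> Vb -> Mj <- Dw
  P3: Mg <- Vw <- Ff -> Dw
  P4: Mg <- Vw -> Vb <- Ff -> Dw
  P5: Mg <- Vw -> Vb -> Dw
  P6: Mg <- Vw -> Vb -> Mj <- Dw
  P7: Mg <- Vw -> Dw
Condition 1 (no descendant of Mg in the set): holds — descendants of Mg are {Dw, Mj}; none are in {Vw}.
Condition 2 (every backdoor path blocked by {Vw}):
  P1: blocked at chain node Vw ∈ conditioning set.
  P2: blocked at chain node Vw ∈ conditioning set.
  P3: blocked at chain node Vw ∈ conditioning set.
  P4: blocked at fork node Vw ∈ conditioning set.
  P5: blocked at fork node Vw ∈ conditioning set.
  P6: blocked at fork node Vw ∈ conditioning set.
  P7: blocked at fork node Vw ∈ conditioning set.
{Vw} satisfies the backdoor criterion.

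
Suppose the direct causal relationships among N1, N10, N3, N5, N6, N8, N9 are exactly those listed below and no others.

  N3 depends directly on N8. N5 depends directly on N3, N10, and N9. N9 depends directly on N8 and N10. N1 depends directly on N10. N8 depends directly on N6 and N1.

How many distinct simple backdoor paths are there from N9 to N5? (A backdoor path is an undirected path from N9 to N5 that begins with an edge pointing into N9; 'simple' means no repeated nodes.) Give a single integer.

A backdoor path from N9 to N5 is any simple undirected path whose first edge points into N9 (i.e. leaves N9 via a parent).
Parents of N9: {N10, N8}.
Enumerating:
  P1: N9 <- N10 -> N1 -> N8 -> N3 -> N5
  P2: N9 <- N10 -> N5
  P3: N9 <- N8 <- N1 <- N10 -> N5
  P4: N9 <- N8 -> N3 -> N5
That exhausts the simple backdoor paths. Count: 4.

4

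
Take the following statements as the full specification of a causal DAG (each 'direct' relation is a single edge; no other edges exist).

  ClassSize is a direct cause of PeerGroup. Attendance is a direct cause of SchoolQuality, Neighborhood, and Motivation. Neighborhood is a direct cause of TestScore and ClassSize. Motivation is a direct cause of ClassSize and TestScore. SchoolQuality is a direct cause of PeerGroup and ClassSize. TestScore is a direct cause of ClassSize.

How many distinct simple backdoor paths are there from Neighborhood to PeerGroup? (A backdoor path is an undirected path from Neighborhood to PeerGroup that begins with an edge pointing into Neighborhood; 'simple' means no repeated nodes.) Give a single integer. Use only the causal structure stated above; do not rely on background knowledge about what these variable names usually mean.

6

A backdoor path from Neighborhood to PeerGroup is any simple undirected path whose first edge points into Neighborhood (i.e. leaves Neighborhood via a parent).
Parents of Neighborhood: {Attendance}.
Enumerating:
  P1: Neighborhood <- Attendance -> Motivation -> TestScore -> ClassSize <- SchoolQuality -> PeerGroup
  P2: Neighborhood <- Attendance -> Motivation -> TestScore -> ClassSize -> PeerGroup
  P3: Neighborhood <- Attendance -> Motivation -> ClassSize <- SchoolQuality -> PeerGroup
  P4: Neighborhood <- Attendance -> Motivation -> ClassSize -> PeerGroup
  P5: Neighborhood <- Attendance -> SchoolQuality -> ClassSize -> PeerGroup
  P6: Neighborhood <- Attendance -> SchoolQuality -> PeerGroup
That exhausts the simple backdoor paths. Count: 6.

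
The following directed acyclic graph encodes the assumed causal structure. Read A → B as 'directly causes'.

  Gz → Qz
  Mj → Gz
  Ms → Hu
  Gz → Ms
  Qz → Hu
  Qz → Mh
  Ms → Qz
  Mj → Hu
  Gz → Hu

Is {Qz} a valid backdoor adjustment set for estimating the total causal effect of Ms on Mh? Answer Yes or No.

No

Backdoor paths from Ms to Mh (paths whose first edge points into Ms):
  P1: Ms <- Gz <- Mj -> Hu <- Qz -> Mh
  P2: Ms <- Gz -> Qz -> Mh
  P3: Ms <- Gz -> Hu <- Qz -> Mh
Condition 1 (no descendant of Ms in the set): FAILS — Qz is a descendant of Ms.
Condition 2 (every backdoor path blocked by {Qz}):
  P1: blocked at collider Hu (neither it nor any descendant is in the conditioning set).
  P2: blocked at chain node Qz ∈ conditioning set.
  P3: blocked at collider Hu (neither it nor any descendant is in the conditioning set).
{Qz} does not satisfy the backdoor criterion.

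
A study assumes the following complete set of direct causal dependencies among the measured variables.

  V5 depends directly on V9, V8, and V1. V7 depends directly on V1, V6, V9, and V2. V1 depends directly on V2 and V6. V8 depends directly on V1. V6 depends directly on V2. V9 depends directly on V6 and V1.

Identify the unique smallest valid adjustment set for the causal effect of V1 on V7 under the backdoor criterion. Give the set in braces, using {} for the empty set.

Variables eligible for adjustment (non-descendants of V1, excluding V1 and V7): {V2, V6}.
Backdoor paths from V1 to V7:
  P1: V1 <- V2 -> V6 -> V9 -> V7
  P2: V1 <- V2 -> V6 -> V7
  P3: V1 <- V2 -> V7
  P4: V1 <- V6 <- V2 -> V7
  P5: V1 <- V6 -> V9 -> V7
  P6: V1 <- V6 -> V7
The empty set is not sufficient: P1 (V1 <- V2 -> V6 -> V9 -> V7) has no collider blocking it and no conditioned non-collider, so it is open.
Try {V2, V6}:
  P1: blocked at fork node V2 ∈ conditioning set.
  P2: blocked at fork node V2 ∈ conditioning set.
  P3: blocked at fork node V2 ∈ conditioning set.
  P4: blocked at chain node V6 ∈ conditioning set.
  P5: blocked at fork node V6 ∈ conditioning set.
  P6: blocked at fork node V6 ∈ conditioning set.
{V2, V6} contains no descendant of V1 and blocks every backdoor path.
Every element of {V2, V6} is needed (dropping V2 leaves P3 open; dropping V6 leaves P5 open), so no proper subset is valid.
Among all size-2 subsets of the eligible variables, only {V2, V6} blocks every backdoor path, so it is the unique smallest valid adjustment set.

{V2, V6}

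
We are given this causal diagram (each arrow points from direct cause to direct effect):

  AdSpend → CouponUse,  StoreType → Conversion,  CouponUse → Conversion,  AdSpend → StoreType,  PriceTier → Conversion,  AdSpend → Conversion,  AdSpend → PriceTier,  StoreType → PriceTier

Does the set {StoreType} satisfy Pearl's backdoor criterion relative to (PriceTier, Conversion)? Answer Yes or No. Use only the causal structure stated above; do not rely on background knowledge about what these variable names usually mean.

Backdoor paths from PriceTier to Conversion (paths whose first edge points into PriceTier):
  P1: PriceTier <- AdSpend -> StoreType -> Conversion
  P2: PriceTier <- AdSpend -> CouponUse -> Conversion
  P3: PriceTier <- AdSpend -> Conversion
  P4: PriceTier <- StoreType <- AdSpend -> CouponUse -> Conversion
  P5: PriceTier <- StoreType <- AdSpend -> Conversion
  P6: PriceTier <- StoreType -> Conversion
Condition 1 (no descendant of PriceTier in the set): holds — descendants of PriceTier are {Conversion}; none are in {StoreType}.
Condition 2 (every backdoor path blocked by {StoreType}):
  P1: blocked at chain node StoreType ∈ conditioning set.
  P2: open — no interior node is in the conditioning set.
  P3: open — no interior node is in the conditioning set.
  P4: blocked at chain node StoreType ∈ conditioning set.
  P5: blocked at chain node StoreType ∈ conditioning set.
  P6: blocked at fork node StoreType ∈ conditioning set.
{StoreType} does not satisfy the backdoor criterion.

No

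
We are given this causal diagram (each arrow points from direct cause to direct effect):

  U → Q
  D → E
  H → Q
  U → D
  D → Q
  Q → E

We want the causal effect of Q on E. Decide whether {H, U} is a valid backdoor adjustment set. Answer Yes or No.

Backdoor paths from Q to E (paths whose first edge points into Q):
  P1: Q <- U -> D -> E
  P2: Q <- D -> E
Condition 1 (no descendant of Q in the set): holds — descendants of Q are {E}; none are in {H, U}.
Condition 2 (every backdoor path blocked by {H, U}):
  P1: blocked at fork node U ∈ conditioning set.
  P2: open — no interior node is in the conditioning set.
{H, U} does not satisfy the backdoor criterion.

No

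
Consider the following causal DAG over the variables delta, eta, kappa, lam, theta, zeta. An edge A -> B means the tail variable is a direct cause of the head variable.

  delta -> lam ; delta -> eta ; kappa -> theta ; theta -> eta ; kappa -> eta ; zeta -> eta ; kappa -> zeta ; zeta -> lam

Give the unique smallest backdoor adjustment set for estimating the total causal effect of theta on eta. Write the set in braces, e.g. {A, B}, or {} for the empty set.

{kappa}

Variables eligible for adjustment (non-descendants of theta, excluding theta and eta): {delta, kappa, lam, zeta}.
Backdoor paths from theta to eta:
  P1: theta <- kappa -> zeta -> lam <- delta -> eta
  P2: theta <- kappa -> zeta -> eta
  P3: theta <- kappa -> eta
The empty set is not sufficient: P2 (theta <- kappa -> zeta -> eta) has no collider blocking it and no conditioned non-collider, so it is open.
Try {kappa}:
  P1: blocked at fork node kappa ∈ conditioning set.
  P2: blocked at fork node kappa ∈ conditioning set.
  P3: blocked at fork node kappa ∈ conditioning set.
{kappa} contains no descendant of theta and blocks every backdoor path.
No other singleton works — e.g. {zeta} leaves P3 open — so {kappa} is the unique smallest valid adjustment set.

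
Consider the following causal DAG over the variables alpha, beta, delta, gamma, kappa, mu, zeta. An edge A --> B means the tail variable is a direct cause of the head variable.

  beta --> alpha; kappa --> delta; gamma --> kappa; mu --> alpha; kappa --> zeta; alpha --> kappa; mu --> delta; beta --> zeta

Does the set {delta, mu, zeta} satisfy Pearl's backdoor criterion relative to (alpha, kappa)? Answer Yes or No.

Backdoor paths from alpha to kappa (paths whose first edge points into alpha):
  P1: alpha <- mu -> delta <- kappa
  P2: alpha <- beta -> zeta <- kappa
Condition 1 (no descendant of alpha in the set): FAILS — delta and zeta are descendants of alpha.
Condition 2 (every backdoor path blocked by {delta, mu, zeta}):
  P1: blocked at fork node mu ∈ conditioning set.
  P2: open — collider(s) zeta are conditioned on (or have a conditioned descendant) and no non-collider on the path is in the set.
{delta, mu, zeta} does not satisfy the backdoor criterion.

No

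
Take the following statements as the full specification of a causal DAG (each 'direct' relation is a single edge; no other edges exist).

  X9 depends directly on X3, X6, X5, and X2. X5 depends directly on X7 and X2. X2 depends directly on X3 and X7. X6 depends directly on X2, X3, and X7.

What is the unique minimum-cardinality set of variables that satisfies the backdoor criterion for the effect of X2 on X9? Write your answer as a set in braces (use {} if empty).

{X3, X7}

Variables eligible for adjustment (non-descendants of X2, excluding X2 and X9): {X3, X7}.
Backdoor paths from X2 to X9:
  P1: X2 <- X7 -> X5 -> X9
  P2: X2 <- X7 -> X6 <- X3 -> X9
  P3: X2 <- X7 -> X6 -> X9
  P4: X2 <- X3 -> X6 <- X7 -> X5 -> X9
  P5: X2 <- X3 -> X6 -> X9
  P6: X2 <- X3 -> X9
The empty set is not sufficient: P1 (X2 <- X7 -> X5 -> X9) has no collider blocking it and no conditioned non-collider, so it is open.
Try {X3, X7}:
  P1: blocked at fork node X7 ∈ conditioning set.
  P2: blocked at fork node X7 ∈ conditioning set.
  P3: blocked at fork node X7 ∈ conditioning set.
  P4: blocked at fork node X3 ∈ conditioning set.
  P5: blocked at fork node X3 ∈ conditioning set.
  P6: blocked at fork node X3 ∈ conditioning set.
{X3, X7} contains no descendant of X2 and blocks every backdoor path.
Every element of {X3, X7} is needed (dropping X3 leaves P5 open; dropping X7 leaves P1 open), so no proper subset is valid.
Among all size-2 subsets of the eligible variables, only {X3, X7} blocks every backdoor path, so it is the unique smallest valid adjustment set.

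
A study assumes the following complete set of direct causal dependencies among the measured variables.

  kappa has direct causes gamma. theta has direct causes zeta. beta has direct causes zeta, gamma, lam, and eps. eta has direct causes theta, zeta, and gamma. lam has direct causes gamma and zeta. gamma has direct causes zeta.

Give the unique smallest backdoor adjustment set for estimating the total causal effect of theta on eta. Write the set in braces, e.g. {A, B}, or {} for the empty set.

Variables eligible for adjustment (non-descendants of theta, excluding theta and eta): {beta, eps, gamma, kappa, lam, zeta}.
Backdoor paths from theta to eta:
  P1: theta <- zeta -> gamma -> eta
  P2: theta <- zeta -> lam <- gamma -> eta
  P3: theta <- zeta -> lam -> beta <- gamma -> eta
  P4: theta <- zeta -> beta <- gamma -> eta
  P5: theta <- zeta -> beta <- lam <- gamma -> eta
  P6: theta <- zeta -> eta
The empty set is not sufficient: P1 (theta <- zeta -> gamma -> eta) has no collider blocking it and no conditioned non-collider, so it is open.
Try {zeta}:
  P1: blocked at fork node zeta ∈ conditioning set.
  P2: blocked at fork node zeta ∈ conditioning set.
  P3: blocked at fork node zeta ∈ conditioning set.
  P4: blocked at fork node zeta ∈ conditioning set.
  P5: blocked at fork node zeta ∈ conditioning set.
  P6: blocked at fork node zeta ∈ conditioning set.
{zeta} contains no descendant of theta and blocks every backdoor path.
No other singleton works — e.g. {eps} leaves P1 open — so {zeta} is the unique smallest valid adjustment set.

{zeta}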